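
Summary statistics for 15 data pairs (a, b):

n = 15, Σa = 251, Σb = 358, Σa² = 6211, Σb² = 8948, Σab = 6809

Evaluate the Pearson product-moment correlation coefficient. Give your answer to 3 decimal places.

r = (nΣab − ΣaΣb) / √[(nΣa² − (Σa)²)(nΣb² − (Σb)²)]
Numerator: 15×6809 − 251×358 = 12277
Denominator: √[(93165 − 63001)(134220 − 128164)] = √[30164 × 6056] = 13515.6644
r = 12277 / 13515.6644 ≈ 0.908

0.908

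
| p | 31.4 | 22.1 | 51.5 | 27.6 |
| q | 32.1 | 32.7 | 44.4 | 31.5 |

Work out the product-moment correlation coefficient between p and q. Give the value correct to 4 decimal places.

n = 4, Σp = 132.6, Σq = 140.7, Σp² = 4888.38, Σq² = 5063.31, Σpq = 4886.61
nΣpq − ΣpΣq = 19546.44 − 18656.82 = 889.62
nΣp² − (Σp)² = 19553.52 − 17582.76 = 1970.76; nΣq² − (Σq)² = 20253.24 − 19796.49 = 456.75
r = 889.62 / √(1970.76 × 456.75) = 889.62 / 948.7595 ≈ 0.9377

0.9377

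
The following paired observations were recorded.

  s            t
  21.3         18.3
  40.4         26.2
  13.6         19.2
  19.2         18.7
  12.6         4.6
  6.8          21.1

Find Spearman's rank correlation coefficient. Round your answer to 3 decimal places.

0.200

Rank s: 5, 6, 3, 4, 2, 1
Rank t: 2, 6, 4, 3, 1, 5
d = rank(s) − rank(t): 3, 0, -1, 1, 1, -4; Σd² = 28
ρ = 1 − 6Σd² / [n(n²−1)] = 1 − 6×28 / (6×35) = 1 − 168/210 ≈ 0.200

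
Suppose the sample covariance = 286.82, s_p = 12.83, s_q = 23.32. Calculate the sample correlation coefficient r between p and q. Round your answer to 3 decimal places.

0.959

r = Cov(p,q) / (s_p · s_q) = 286.82 / (12.83 × 23.32)
  = 286.82 / 299.1956 ≈ 0.959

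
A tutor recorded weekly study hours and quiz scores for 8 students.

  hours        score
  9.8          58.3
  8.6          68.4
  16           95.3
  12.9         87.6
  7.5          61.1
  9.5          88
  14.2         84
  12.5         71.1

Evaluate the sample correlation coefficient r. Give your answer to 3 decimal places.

n = 8, Σx = 91, Σy = 613.8, Σx² = 1096.8, Σy² = 48421.72, Σxy = 7190.22
nΣxy − ΣxΣy = 57521.76 − 55855.8 = 1665.96
nΣx² − (Σx)² = 8774.4 − 8281 = 493.4; nΣy² − (Σy)² = 387373.76 − 376750.44 = 10623.32
r = 1665.96 / √(493.4 × 10623.32) = 1665.96 / 2289.4423 ≈ 0.728

0.728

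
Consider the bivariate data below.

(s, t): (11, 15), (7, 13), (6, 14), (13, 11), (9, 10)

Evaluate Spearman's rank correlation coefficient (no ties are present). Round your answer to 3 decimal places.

-0.200

Rank s: 4, 2, 1, 5, 3
Rank t: 5, 3, 4, 2, 1
d = rank(s) − rank(t): -1, -1, -3, 3, 2; Σd² = 24
ρ = 1 − 6Σd² / [n(n²−1)] = 1 − 6×24 / (5×24) = 1 − 144/120 ≈ -0.200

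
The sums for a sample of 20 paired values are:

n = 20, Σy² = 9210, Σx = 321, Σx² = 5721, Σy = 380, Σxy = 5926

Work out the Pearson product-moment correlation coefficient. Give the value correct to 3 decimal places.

-0.163

r = (nΣxy − ΣxΣy) / √[(nΣx² − (Σx)²)(nΣy² − (Σy)²)]
Numerator: 20×5926 − 321×380 = -3460
Denominator: √[(114420 − 103041)(184200 − 144400)] = √[11379 × 39800] = 21281.0761
r = -3460 / 21281.0761 ≈ -0.163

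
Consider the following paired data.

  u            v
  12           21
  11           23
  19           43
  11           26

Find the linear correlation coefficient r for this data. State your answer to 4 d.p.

0.9515

n = 4, Σu = 53, Σv = 113, Σu² = 747, Σv² = 3495, Σuv = 1608
nΣuv − ΣuΣv = 6432 − 5989 = 443
nΣu² − (Σu)² = 2988 − 2809 = 179; nΣv² − (Σv)² = 13980 − 12769 = 1211
r = 443 / √(179 × 1211) = 443 / 465.5846 ≈ 0.9515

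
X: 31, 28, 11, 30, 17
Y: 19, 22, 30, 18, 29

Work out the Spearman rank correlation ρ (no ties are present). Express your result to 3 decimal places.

-0.900

Rank X: 5, 3, 1, 4, 2
Rank Y: 2, 3, 5, 1, 4
d = rank(X) − rank(Y): 3, 0, -4, 3, -2; Σd² = 38
ρ = 1 − 6Σd² / [n(n²−1)] = 1 − 6×38 / (5×24) = 1 − 228/120 ≈ -0.900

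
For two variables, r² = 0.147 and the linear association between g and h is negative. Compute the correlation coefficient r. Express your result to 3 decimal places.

|r| = √0.147 = 0.383
The association is negative, so r = −0.383.

-0.383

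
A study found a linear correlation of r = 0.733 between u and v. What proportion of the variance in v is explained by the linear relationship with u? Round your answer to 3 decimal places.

0.537

r² = (0.733)² = 0.537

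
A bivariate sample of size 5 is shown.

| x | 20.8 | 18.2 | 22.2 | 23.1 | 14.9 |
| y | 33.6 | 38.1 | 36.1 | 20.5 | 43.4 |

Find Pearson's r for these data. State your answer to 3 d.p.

-0.816

n = 5, Σx = 99.2, Σy = 171.7, Σx² = 2012.34, Σy² = 6187.59, Σxy = 3313.93
nΣxy − ΣxΣy = 16569.65 − 17032.64 = -462.99
nΣx² − (Σx)² = 10061.7 − 9840.64 = 221.06; nΣy² − (Σy)² = 30937.95 − 29480.89 = 1457.06
r = -462.99 / √(221.06 × 1457.06) = -462.99 / 567.5365 ≈ -0.816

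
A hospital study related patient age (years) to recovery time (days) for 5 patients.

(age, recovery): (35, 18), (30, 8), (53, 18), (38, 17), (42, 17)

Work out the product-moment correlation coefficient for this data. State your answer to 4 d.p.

n = 5, Σx = 198, Σy = 78, Σx² = 8142, Σy² = 1290, Σxy = 3184
nΣxy − ΣxΣy = 15920 − 15444 = 476
nΣx² − (Σx)² = 40710 − 39204 = 1506; nΣy² − (Σy)² = 6450 − 6084 = 366
r = 476 / √(1506 × 366) = 476 / 742.4258 ≈ 0.6411

0.6411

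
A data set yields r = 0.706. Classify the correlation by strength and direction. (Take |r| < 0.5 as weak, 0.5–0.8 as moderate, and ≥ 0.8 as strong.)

r = 0.706 > 0 so the relationship is positive.
|r| = 0.706, which falls in the moderate range.

moderate positive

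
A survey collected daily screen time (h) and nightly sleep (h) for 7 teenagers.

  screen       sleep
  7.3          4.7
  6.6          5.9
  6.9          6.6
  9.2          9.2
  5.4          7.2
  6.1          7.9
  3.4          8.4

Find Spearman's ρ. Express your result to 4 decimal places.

Rank screen: 6, 4, 5, 7, 2, 3, 1
Rank sleep: 1, 2, 3, 7, 4, 5, 6
d = rank(screen) − rank(sleep): 5, 2, 2, 0, -2, -2, -5; Σd² = 66
ρ = 1 − 6Σd² / [n(n²−1)] = 1 − 6×66 / (7×48) = 1 − 396/336 ≈ -0.1786

-0.1786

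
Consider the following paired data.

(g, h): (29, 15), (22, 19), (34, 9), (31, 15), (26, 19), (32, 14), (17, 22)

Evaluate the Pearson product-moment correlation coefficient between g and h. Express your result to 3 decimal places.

n = 7, Σg = 191, Σh = 113, Σg² = 5431, Σh² = 1933, Σgh = 2940
nΣgh − ΣgΣh = 20580 − 21583 = -1003
nΣg² − (Σg)² = 38017 − 36481 = 1536; nΣh² − (Σh)² = 13531 − 12769 = 762
r = -1003 / √(1536 × 762) = -1003 / 1081.8651 ≈ -0.927

-0.927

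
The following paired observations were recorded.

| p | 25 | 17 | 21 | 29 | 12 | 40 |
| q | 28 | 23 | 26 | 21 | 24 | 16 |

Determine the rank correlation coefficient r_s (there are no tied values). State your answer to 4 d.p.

Rank p: 4, 2, 3, 5, 1, 6
Rank q: 6, 3, 5, 2, 4, 1
d = rank(p) − rank(q): -2, -1, -2, 3, -3, 5; Σd² = 52
ρ = 1 − 6Σd² / [n(n²−1)] = 1 − 6×52 / (6×35) = 1 − 312/210 ≈ -0.4857

-0.4857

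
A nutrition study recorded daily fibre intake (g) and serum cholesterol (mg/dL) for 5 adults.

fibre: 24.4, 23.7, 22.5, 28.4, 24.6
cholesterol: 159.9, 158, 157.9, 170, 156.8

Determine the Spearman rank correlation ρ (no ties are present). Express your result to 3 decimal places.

0.400

Rank fibre: 3, 2, 1, 5, 4
Rank cholesterol: 4, 3, 2, 5, 1
d = rank(fibre) − rank(cholesterol): -1, -1, -1, 0, 3; Σd² = 12
ρ = 1 − 6Σd² / [n(n²−1)] = 1 − 6×12 / (5×24) = 1 − 72/120 ≈ 0.400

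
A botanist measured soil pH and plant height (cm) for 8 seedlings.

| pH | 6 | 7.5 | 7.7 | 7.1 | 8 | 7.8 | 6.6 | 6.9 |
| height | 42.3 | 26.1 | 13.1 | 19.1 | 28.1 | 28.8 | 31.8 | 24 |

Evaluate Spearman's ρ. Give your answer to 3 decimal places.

Rank pH: 1, 5, 6, 4, 8, 7, 2, 3
Rank height: 8, 4, 1, 2, 5, 6, 7, 3
d = rank(pH) − rank(height): -7, 1, 5, 2, 3, 1, -5, 0; Σd² = 114
ρ = 1 − 6Σd² / [n(n²−1)] = 1 − 6×114 / (8×63) = 1 − 684/504 ≈ -0.357

-0.357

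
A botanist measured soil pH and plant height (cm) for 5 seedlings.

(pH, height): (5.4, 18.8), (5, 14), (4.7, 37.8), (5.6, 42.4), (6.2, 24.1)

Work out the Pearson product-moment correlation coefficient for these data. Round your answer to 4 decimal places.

-0.0553

n = 5, Σx = 26.9, Σy = 137.1, Σx² = 146.05, Σy² = 4356.85, Σxy = 736.04
nΣxy − ΣxΣy = 3680.2 − 3687.99 = -7.79
nΣx² − (Σx)² = 730.25 − 723.61 = 6.64; nΣy² − (Σy)² = 21784.25 − 18796.41 = 2987.84
r = -7.79 / √(6.64 × 2987.84) = -7.79 / 140.8519 ≈ -0.0553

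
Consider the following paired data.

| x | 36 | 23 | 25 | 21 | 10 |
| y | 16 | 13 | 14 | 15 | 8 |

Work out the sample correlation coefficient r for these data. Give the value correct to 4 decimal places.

n = 5, Σx = 115, Σy = 66, Σx² = 2991, Σy² = 910, Σxy = 1620
nΣxy − ΣxΣy = 8100 − 7590 = 510
nΣx² − (Σx)² = 14955 − 13225 = 1730; nΣy² − (Σy)² = 4550 − 4356 = 194
r = 510 / √(1730 × 194) = 510 / 579.3272 ≈ 0.8803

0.8803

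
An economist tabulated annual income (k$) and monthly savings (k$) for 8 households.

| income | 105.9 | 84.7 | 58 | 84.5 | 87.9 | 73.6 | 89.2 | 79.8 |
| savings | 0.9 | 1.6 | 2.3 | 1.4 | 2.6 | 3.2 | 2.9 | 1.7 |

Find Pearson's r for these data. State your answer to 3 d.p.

n = 8, Σx = 663.6, Σy = 16.6, Σx² = 56361.2, Σy² = 38.92, Σxy = 1340.93
nΣxy − ΣxΣy = 10727.44 − 11015.76 = -288.32
nΣx² − (Σx)² = 450889.6 − 440364.96 = 10524.64; nΣy² − (Σy)² = 311.36 − 275.56 = 35.8
r = -288.32 / √(10524.64 × 35.8) = -288.32 / 613.8258 ≈ -0.470

-0.470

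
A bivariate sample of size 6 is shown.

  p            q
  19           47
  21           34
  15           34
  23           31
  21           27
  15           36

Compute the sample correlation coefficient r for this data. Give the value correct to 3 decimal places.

n = 6, Σp = 114, Σq = 209, Σp² = 2222, Σq² = 7507, Σpq = 3937
nΣpq − ΣpΣq = 23622 − 23826 = -204
nΣp² − (Σp)² = 13332 − 12996 = 336; nΣq² − (Σq)² = 45042 − 43681 = 1361
r = -204 / √(336 × 1361) = -204 / 676.2366 ≈ -0.302

-0.302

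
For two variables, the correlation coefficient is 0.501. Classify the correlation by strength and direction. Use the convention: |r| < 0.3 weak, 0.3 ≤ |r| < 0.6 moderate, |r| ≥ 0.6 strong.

moderate positive

r = 0.501 > 0 so the relationship is positive.
|r| = 0.501, which falls in the moderate range.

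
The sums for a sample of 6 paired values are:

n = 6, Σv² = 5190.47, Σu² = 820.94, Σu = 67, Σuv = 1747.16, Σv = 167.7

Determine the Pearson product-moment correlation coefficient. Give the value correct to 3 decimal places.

-0.656

r = (nΣuv − ΣuΣv) / √[(nΣu² − (Σu)²)(nΣv² − (Σv)²)]
Numerator: 6×1747.16 − 67×167.7 = -752.94
Denominator: √[(4925.64 − 4489)(31142.82 − 28123.29)] = √[436.64 × 3019.53] = 1148.2367
r = -752.94 / 1148.2367 ≈ -0.656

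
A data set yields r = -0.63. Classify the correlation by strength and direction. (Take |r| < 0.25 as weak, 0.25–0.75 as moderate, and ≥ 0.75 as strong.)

moderate negative

r = -0.63 < 0 so the relationship is negative.
|r| = 0.63, which falls in the moderate range.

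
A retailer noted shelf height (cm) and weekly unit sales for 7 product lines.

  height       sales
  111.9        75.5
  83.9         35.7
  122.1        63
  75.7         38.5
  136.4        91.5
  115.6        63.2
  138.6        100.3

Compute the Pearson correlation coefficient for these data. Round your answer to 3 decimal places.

0.938

n = 7, Σx = 784.2, Σy = 467.7, Σx² = 91378, Σy² = 34852.57, Σxy = 55738.53
nΣxy − ΣxΣy = 390169.71 − 366770.34 = 23399.37
nΣx² − (Σx)² = 639646 − 614969.64 = 24676.36; nΣy² − (Σy)² = 243967.99 − 218743.29 = 25224.7
r = 23399.37 / √(24676.36 × 25224.7) = 23399.37 / 24949.0236 ≈ 0.938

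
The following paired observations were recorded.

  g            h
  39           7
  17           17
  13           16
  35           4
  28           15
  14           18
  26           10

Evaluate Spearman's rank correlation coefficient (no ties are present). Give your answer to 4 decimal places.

Rank g: 7, 3, 1, 6, 5, 2, 4
Rank h: 2, 6, 5, 1, 4, 7, 3
d = rank(g) − rank(h): 5, -3, -4, 5, 1, -5, 1; Σd² = 102
ρ = 1 − 6Σd² / [n(n²−1)] = 1 − 6×102 / (7×48) = 1 − 612/336 ≈ -0.8214

-0.8214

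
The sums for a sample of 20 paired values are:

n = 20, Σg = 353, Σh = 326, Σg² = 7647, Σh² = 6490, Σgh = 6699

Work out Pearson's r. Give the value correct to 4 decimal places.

r = (nΣgh − ΣgΣh) / √[(nΣg² − (Σg)²)(nΣh² − (Σh)²)]
Numerator: 20×6699 − 353×326 = 18902
Denominator: √[(152940 − 124609)(129800 − 106276)] = √[28331 × 23524] = 25815.8564
r = 18902 / 25815.8564 ≈ 0.7322

0.7322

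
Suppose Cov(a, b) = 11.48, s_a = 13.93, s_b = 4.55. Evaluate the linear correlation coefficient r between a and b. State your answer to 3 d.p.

0.181

r = Cov(a,b) / (s_a · s_b) = 11.48 / (13.93 × 4.55)
  = 11.48 / 63.3815 ≈ 0.181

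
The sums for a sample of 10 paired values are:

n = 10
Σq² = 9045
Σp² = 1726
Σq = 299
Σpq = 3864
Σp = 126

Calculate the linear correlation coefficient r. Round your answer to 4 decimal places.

0.8017

r = (nΣpq − ΣpΣq) / √[(nΣp² − (Σp)²)(nΣq² − (Σq)²)]
Numerator: 10×3864 − 126×299 = 966
Denominator: √[(17260 − 15876)(90450 − 89401)] = √[1384 × 1049] = 1204.9133
r = 966 / 1204.9133 ≈ 0.8017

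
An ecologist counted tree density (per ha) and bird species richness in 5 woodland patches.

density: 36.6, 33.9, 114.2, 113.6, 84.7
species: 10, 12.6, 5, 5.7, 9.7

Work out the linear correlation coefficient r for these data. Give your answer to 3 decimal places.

n = 5, Σx = 383, Σy = 43, Σx² = 35609.46, Σy² = 410.34, Σxy = 2833.25
nΣxy − ΣxΣy = 14166.25 − 16469 = -2302.75
nΣx² − (Σx)² = 178047.3 − 146689 = 31358.3; nΣy² − (Σy)² = 2051.7 − 1849 = 202.7
r = -2302.75 / √(31358.3 × 202.7) = -2302.75 / 2521.1758 ≈ -0.913

-0.913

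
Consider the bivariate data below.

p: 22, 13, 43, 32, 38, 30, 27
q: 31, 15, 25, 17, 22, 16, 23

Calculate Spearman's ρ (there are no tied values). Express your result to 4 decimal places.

Rank p: 2, 1, 7, 5, 6, 4, 3
Rank q: 7, 1, 6, 3, 4, 2, 5
d = rank(p) − rank(q): -5, 0, 1, 2, 2, 2, -2; Σd² = 42
ρ = 1 − 6Σd² / [n(n²−1)] = 1 − 6×42 / (7×48) = 1 − 252/336 ≈ 0.2500

0.2500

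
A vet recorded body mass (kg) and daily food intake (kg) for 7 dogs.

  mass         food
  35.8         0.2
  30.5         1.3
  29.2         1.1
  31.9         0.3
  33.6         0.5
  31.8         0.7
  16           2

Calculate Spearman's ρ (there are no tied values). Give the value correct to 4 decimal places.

-0.9286

Rank mass: 7, 3, 2, 5, 6, 4, 1
Rank food: 1, 6, 5, 2, 3, 4, 7
d = rank(mass) − rank(food): 6, -3, -3, 3, 3, 0, -6; Σd² = 108
ρ = 1 − 6Σd² / [n(n²−1)] = 1 − 6×108 / (7×48) = 1 − 648/336 ≈ -0.9286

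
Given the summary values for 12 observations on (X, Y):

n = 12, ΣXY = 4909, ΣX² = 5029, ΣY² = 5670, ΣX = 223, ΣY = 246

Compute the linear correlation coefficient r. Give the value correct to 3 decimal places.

r = (nΣXY − ΣXΣY) / √[(nΣX² − (ΣX)²)(nΣY² − (ΣY)²)]
Numerator: 12×4909 − 223×246 = 4050
Denominator: √[(60348 − 49729)(68040 − 60516)] = √[10619 × 7524] = 8938.5321
r = 4050 / 8938.5321 ≈ 0.453

0.453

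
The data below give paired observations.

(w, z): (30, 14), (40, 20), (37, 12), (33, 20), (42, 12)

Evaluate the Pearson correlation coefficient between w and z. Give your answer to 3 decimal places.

-0.139

n = 5, Σw = 182, Σz = 78, Σw² = 6722, Σz² = 1284, Σwz = 2828
nΣwz − ΣwΣz = 14140 − 14196 = -56
nΣw² − (Σw)² = 33610 − 33124 = 486; nΣz² − (Σz)² = 6420 − 6084 = 336
r = -56 / √(486 × 336) = -56 / 404.0990 ≈ -0.139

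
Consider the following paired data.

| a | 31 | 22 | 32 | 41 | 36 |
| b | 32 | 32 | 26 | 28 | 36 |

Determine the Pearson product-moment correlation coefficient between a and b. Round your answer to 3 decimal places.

-0.161

n = 5, Σa = 162, Σb = 154, Σa² = 5446, Σb² = 4804, Σab = 4972
nΣab − ΣaΣb = 24860 − 24948 = -88
nΣa² − (Σa)² = 27230 − 26244 = 986; nΣb² − (Σb)² = 24020 − 23716 = 304
r = -88 / √(986 × 304) = -88 / 547.4888 ≈ -0.161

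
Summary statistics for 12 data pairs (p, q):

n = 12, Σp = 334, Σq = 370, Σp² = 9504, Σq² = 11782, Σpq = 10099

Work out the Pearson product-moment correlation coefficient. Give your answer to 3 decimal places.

-0.716

r = (nΣpq − ΣpΣq) / √[(nΣp² − (Σp)²)(nΣq² − (Σq)²)]
Numerator: 12×10099 − 334×370 = -2392
Denominator: √[(114048 − 111556)(141384 − 136900)] = √[2492 × 4484] = 3342.7725
r = -2392 / 3342.7725 ≈ -0.716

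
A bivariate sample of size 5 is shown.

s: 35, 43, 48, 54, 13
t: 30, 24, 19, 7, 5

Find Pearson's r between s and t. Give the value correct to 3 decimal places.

n = 5, Σs = 193, Σt = 85, Σs² = 8463, Σt² = 1911, Σst = 3437
nΣst − ΣsΣt = 17185 − 16405 = 780
nΣs² − (Σs)² = 42315 − 37249 = 5066; nΣt² − (Σt)² = 9555 − 7225 = 2330
r = 780 / √(5066 × 2330) = 780 / 3435.6630 ≈ 0.227

0.227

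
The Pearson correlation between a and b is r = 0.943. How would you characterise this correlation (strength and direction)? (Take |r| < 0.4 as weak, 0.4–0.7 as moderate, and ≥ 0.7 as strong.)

r = 0.943 > 0 so the relationship is positive.
|r| = 0.943, which falls in the strong range.

strong positive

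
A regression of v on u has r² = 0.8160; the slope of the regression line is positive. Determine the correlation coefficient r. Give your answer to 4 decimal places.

0.9033

|r| = √0.8160 = 0.9033
The association is positive, so r = 0.9033.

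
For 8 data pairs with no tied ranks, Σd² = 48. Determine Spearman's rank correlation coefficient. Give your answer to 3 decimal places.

0.429

ρ = 1 − 6Σd² / [n(n²−1)] = 1 − 6×48 / (8×63)
  = 1 − 288/504 = 1 − 0.5714 ≈ 0.429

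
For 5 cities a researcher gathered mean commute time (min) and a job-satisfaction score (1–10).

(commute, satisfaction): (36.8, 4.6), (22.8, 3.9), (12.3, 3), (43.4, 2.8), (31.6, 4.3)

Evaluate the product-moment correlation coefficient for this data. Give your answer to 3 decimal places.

0.157

n = 5, Σx = 146.9, Σy = 18.6, Σx² = 4907.49, Σy² = 71.7, Σxy = 552.5
nΣxy − ΣxΣy = 2762.5 − 2732.34 = 30.16
nΣx² − (Σx)² = 24537.45 − 21579.61 = 2957.84; nΣy² − (Σy)² = 358.5 − 345.96 = 12.54
r = 30.16 / √(2957.84 × 12.54) = 30.16 / 192.5911 ≈ 0.157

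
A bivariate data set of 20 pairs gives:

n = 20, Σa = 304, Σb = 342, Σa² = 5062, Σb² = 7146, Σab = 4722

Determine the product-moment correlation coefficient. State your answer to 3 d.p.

r = (nΣab − ΣaΣb) / √[(nΣa² − (Σa)²)(nΣb² − (Σb)²)]
Numerator: 20×4722 − 304×342 = -9528
Denominator: √[(101240 − 92416)(142920 − 116964)] = √[8824 × 25956] = 15133.9269
r = -9528 / 15133.9269 ≈ -0.630

-0.630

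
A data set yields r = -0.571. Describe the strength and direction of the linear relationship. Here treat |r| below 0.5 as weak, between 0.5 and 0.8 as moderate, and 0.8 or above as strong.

moderate negative

r = -0.571 < 0 so the relationship is negative.
|r| = 0.571, which falls in the moderate range.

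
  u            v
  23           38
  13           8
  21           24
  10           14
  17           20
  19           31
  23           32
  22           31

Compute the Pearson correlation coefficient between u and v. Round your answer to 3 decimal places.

n = 8, Σu = 148, Σv = 198, Σu² = 2902, Σv² = 5626, Σuv = 3969
nΣuv − ΣuΣv = 31752 − 29304 = 2448
nΣu² − (Σu)² = 23216 − 21904 = 1312; nΣv² − (Σv)² = 45008 − 39204 = 5804
r = 2448 / √(1312 × 5804) = 2448 / 2759.5014 ≈ 0.887

0.887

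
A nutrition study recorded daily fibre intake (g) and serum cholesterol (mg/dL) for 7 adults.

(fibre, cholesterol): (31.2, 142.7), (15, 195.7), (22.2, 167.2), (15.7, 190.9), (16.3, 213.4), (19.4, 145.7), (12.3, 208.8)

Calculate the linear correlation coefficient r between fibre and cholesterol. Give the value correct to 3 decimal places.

-0.813

n = 7, Σx = 132.1, Σy = 1264.4, Σx² = 2731.11, Σy² = 233425.92, Σxy = 22969.95
nΣxy − ΣxΣy = 160789.65 − 167027.24 = -6237.59
nΣx² − (Σx)² = 19117.77 − 17450.41 = 1667.36; nΣy² − (Σy)² = 1633981.44 − 1598707.36 = 35274.08
r = -6237.59 / √(1667.36 × 35274.08) = -6237.59 / 7669.0671 ≈ -0.813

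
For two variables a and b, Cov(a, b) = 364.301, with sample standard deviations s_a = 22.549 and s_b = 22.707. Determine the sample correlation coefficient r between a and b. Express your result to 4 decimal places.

r = Cov(a,b) / (s_a · s_b) = 364.301 / (22.549 × 22.707)
  = 364.301 / 512.0201 ≈ 0.7115

0.7115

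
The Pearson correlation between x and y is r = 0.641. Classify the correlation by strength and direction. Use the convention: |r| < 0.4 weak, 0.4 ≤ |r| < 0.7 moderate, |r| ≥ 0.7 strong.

moderate positive

r = 0.641 > 0 so the relationship is positive.
|r| = 0.641, which falls in the moderate range.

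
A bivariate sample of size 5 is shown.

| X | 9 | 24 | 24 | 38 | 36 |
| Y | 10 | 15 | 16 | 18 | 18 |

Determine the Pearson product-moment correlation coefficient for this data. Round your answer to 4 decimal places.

n = 5, ΣX = 131, ΣY = 77, ΣX² = 3973, ΣY² = 1229, ΣXY = 2166
nΣXY − ΣXΣY = 10830 − 10087 = 743
nΣX² − (ΣX)² = 19865 − 17161 = 2704; nΣY² − (ΣY)² = 6145 − 5929 = 216
r = 743 / √(2704 × 216) = 743 / 764.2408 ≈ 0.9722

0.9722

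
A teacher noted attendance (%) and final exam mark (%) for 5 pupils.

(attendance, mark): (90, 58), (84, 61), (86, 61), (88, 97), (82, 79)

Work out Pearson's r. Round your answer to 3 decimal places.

-0.057

n = 5, Σx = 430, Σy = 356, Σx² = 37020, Σy² = 26456, Σxy = 30604
nΣxy − ΣxΣy = 153020 − 153080 = -60
nΣx² − (Σx)² = 185100 − 184900 = 200; nΣy² − (Σy)² = 132280 − 126736 = 5544
r = -60 / √(200 × 5544) = -60 / 1052.9957 ≈ -0.057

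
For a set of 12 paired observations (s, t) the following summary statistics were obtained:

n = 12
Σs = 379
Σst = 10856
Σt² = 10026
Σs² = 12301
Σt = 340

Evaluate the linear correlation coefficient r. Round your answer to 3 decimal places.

r = (nΣst − ΣsΣt) / √[(nΣs² − (Σs)²)(nΣt² − (Σt)²)]
Numerator: 12×10856 − 379×340 = 1412
Denominator: √[(147612 − 143641)(120312 − 115600)] = √[3971 × 4712] = 4325.6620
r = 1412 / 4325.6620 ≈ 0.326

0.326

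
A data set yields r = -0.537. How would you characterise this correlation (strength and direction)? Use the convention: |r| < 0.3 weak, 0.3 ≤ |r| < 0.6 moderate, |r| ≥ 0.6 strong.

r = -0.537 < 0 so the relationship is negative.
|r| = 0.537, which falls in the moderate range.

moderate negative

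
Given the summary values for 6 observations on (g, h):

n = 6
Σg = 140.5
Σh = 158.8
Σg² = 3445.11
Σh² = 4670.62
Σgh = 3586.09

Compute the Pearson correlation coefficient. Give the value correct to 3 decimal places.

-0.492

r = (nΣgh − ΣgΣh) / √[(nΣg² − (Σg)²)(nΣh² − (Σh)²)]
Numerator: 6×3586.09 − 140.5×158.8 = -794.86
Denominator: √[(20670.66 − 19740.25)(28023.72 − 25217.44)] = √[930.41 × 2806.28] = 1615.8561
r = -794.86 / 1615.8561 ≈ -0.492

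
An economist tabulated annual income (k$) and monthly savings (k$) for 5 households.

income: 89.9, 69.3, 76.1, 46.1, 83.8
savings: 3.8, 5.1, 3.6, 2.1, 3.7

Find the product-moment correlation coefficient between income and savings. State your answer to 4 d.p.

0.5439

n = 5, Σx = 365.2, Σy = 18.3, Σx² = 27823.36, Σy² = 71.51, Σxy = 1375.88
nΣxy − ΣxΣy = 6879.4 − 6683.16 = 196.24
nΣx² − (Σx)² = 139116.8 − 133371.04 = 5745.76; nΣy² − (Σy)² = 357.55 − 334.89 = 22.66
r = 196.24 / √(5745.76 × 22.66) = 196.24 / 360.8309 ≈ 0.5439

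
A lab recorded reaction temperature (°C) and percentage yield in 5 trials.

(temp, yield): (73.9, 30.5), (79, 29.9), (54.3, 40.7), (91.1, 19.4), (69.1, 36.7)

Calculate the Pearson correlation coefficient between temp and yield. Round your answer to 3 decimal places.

-0.966

n = 5, Σx = 367.4, Σy = 157.2, Σx² = 27724.72, Σy² = 5204, Σxy = 11129.37
nΣxy − ΣxΣy = 55646.85 − 57755.28 = -2108.43
nΣx² − (Σx)² = 138623.6 − 134982.76 = 3640.84; nΣy² − (Σy)² = 26020 − 24711.84 = 1308.16
r = -2108.43 / √(3640.84 × 1308.16) = -2108.43 / 2182.3843 ≈ -0.966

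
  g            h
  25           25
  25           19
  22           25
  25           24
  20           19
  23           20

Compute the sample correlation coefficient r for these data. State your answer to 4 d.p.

0.3264

n = 6, Σg = 140, Σh = 132, Σg² = 3288, Σh² = 2948, Σgh = 3090
nΣgh − ΣgΣh = 18540 − 18480 = 60
nΣg² − (Σg)² = 19728 − 19600 = 128; nΣh² − (Σh)² = 17688 − 17424 = 264
r = 60 / √(128 × 264) = 60 / 183.8260 ≈ 0.3264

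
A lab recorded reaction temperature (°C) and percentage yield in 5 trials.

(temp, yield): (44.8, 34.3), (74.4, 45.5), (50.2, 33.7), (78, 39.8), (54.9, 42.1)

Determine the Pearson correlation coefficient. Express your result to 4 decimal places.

n = 5, Σx = 302.3, Σy = 195.4, Σx² = 19160.45, Σy² = 7738.88, Σxy = 12029.27
nΣxy − ΣxΣy = 60146.35 − 59069.42 = 1076.93
nΣx² − (Σx)² = 95802.25 − 91385.29 = 4416.96; nΣy² − (Σy)² = 38694.4 − 38181.16 = 513.24
r = 1076.93 / √(4416.96 × 513.24) = 1076.93 / 1505.6429 ≈ 0.7153

0.7153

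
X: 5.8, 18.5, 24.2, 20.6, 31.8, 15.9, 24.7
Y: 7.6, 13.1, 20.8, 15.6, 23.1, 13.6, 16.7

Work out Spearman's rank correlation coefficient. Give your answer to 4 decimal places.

Rank X: 1, 3, 5, 4, 7, 2, 6
Rank Y: 1, 2, 6, 4, 7, 3, 5
d = rank(X) − rank(Y): 0, 1, -1, 0, 0, -1, 1; Σd² = 4
ρ = 1 − 6Σd² / [n(n²−1)] = 1 − 6×4 / (7×48) = 1 − 24/336 ≈ 0.9286

0.9286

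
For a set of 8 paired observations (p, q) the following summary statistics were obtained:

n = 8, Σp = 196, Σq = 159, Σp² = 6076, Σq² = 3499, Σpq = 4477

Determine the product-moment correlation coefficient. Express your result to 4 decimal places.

r = (nΣpq − ΣpΣq) / √[(nΣp² − (Σp)²)(nΣq² − (Σq)²)]
Numerator: 8×4477 − 196×159 = 4652
Denominator: √[(48608 − 38416)(27992 − 25281)] = √[10192 × 2711] = 5256.4733
r = 4652 / 5256.4733 ≈ 0.8850

0.8850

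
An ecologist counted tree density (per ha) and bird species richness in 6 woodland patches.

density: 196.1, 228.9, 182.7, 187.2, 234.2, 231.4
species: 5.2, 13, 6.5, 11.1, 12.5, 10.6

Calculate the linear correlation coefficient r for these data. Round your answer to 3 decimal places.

0.694

n = 6, Σx = 1260.5, Σy = 58.9, Σx² = 267669.15, Σy² = 630.11, Σxy = 12641.23
nΣxy − ΣxΣy = 75847.38 − 74243.45 = 1603.93
nΣx² − (Σx)² = 1606014.9 − 1588860.25 = 17154.65; nΣy² − (Σy)² = 3780.66 − 3469.21 = 311.45
r = 1603.93 / √(17154.65 × 311.45) = 1603.93 / 2311.4532 ≈ 0.694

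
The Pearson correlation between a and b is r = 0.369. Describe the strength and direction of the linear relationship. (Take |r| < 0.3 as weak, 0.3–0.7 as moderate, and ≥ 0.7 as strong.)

r = 0.369 > 0 so the relationship is positive.
|r| = 0.369, which falls in the moderate range.

moderate positive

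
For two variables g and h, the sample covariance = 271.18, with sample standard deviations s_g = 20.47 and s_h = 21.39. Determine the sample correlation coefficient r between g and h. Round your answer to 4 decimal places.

r = Cov(g,h) / (s_g · s_h) = 271.18 / (20.47 × 21.39)
  = 271.18 / 437.8533 ≈ 0.6193

0.6193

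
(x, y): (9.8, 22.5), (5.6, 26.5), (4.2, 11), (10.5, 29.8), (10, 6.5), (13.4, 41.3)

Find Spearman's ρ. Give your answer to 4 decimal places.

Rank x: 3, 2, 1, 5, 4, 6
Rank y: 3, 4, 2, 5, 1, 6
d = rank(x) − rank(y): 0, -2, -1, 0, 3, 0; Σd² = 14
ρ = 1 − 6Σd² / [n(n²−1)] = 1 − 6×14 / (6×35) = 1 − 84/210 ≈ 0.6000

0.6000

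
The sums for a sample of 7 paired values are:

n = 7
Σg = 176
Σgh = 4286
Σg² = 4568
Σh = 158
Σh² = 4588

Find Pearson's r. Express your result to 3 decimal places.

0.820

r = (nΣgh − ΣgΣh) / √[(nΣg² − (Σg)²)(nΣh² − (Σh)²)]
Numerator: 7×4286 − 176×158 = 2194
Denominator: √[(31976 − 30976)(32116 − 24964)] = √[1000 × 7152] = 2674.3223
r = 2194 / 2674.3223 ≈ 0.820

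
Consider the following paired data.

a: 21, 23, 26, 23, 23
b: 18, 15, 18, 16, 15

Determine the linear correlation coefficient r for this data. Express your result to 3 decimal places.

n = 5, Σa = 116, Σb = 82, Σa² = 2704, Σb² = 1354, Σab = 1904
nΣab − ΣaΣb = 9520 − 9512 = 8
nΣa² − (Σa)² = 13520 − 13456 = 64; nΣb² − (Σb)² = 6770 − 6724 = 46
r = 8 / √(64 × 46) = 8 / 54.2586 ≈ 0.147

0.147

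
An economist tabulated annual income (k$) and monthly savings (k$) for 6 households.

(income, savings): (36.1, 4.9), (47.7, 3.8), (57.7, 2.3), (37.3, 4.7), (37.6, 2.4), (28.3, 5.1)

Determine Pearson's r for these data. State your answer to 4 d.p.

n = 6, Σx = 244.7, Σy = 23.2, Σx² = 10513.73, Σy² = 97.6, Σxy = 900.74
nΣxy − ΣxΣy = 5404.44 − 5677.04 = -272.6
nΣx² − (Σx)² = 63082.38 − 59878.09 = 3204.29; nΣy² − (Σy)² = 585.6 − 538.24 = 47.36
r = -272.6 / √(3204.29 × 47.36) = -272.6 / 389.5577 ≈ -0.6998

-0.6998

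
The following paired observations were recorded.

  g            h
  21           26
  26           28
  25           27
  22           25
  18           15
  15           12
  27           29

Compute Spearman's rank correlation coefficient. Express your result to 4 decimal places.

Rank g: 3, 6, 5, 4, 2, 1, 7
Rank h: 4, 6, 5, 3, 2, 1, 7
d = rank(g) − rank(h): -1, 0, 0, 1, 0, 0, 0; Σd² = 2
ρ = 1 − 6Σd² / [n(n²−1)] = 1 − 6×2 / (7×48) = 1 − 12/336 ≈ 0.9643

0.9643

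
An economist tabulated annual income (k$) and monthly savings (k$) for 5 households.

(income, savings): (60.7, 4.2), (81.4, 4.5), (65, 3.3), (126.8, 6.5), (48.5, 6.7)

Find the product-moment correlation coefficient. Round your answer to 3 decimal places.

0.316

n = 5, Σx = 382.4, Σy = 25.2, Σx² = 32965.94, Σy² = 135.92, Σxy = 1984.89
nΣxy − ΣxΣy = 9924.45 − 9636.48 = 287.97
nΣx² − (Σx)² = 164829.7 − 146229.76 = 18599.94; nΣy² − (Σy)² = 679.6 − 635.04 = 44.56
r = 287.97 / √(18599.94 × 44.56) = 287.97 / 910.3919 ≈ 0.316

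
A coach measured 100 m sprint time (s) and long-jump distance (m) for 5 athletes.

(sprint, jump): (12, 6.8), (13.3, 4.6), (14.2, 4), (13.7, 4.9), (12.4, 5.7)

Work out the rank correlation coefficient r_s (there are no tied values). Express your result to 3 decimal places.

-0.900

Rank sprint: 1, 3, 5, 4, 2
Rank jump: 5, 2, 1, 3, 4
d = rank(sprint) − rank(jump): -4, 1, 4, 1, -2; Σd² = 38
ρ = 1 − 6Σd² / [n(n²−1)] = 1 − 6×38 / (5×24) = 1 − 228/120 ≈ -0.900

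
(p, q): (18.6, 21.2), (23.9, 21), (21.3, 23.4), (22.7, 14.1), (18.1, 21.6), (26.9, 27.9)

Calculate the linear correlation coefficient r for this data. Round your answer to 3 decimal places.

0.331

n = 6, Σp = 131.5, Σq = 129.2, Σp² = 2937.37, Σq² = 2881.78, Σpq = 2856.18
nΣpq − ΣpΣq = 17137.08 − 16989.8 = 147.28
nΣp² − (Σp)² = 17624.22 − 17292.25 = 331.97; nΣq² − (Σq)² = 17290.68 − 16692.64 = 598.04
r = 147.28 / √(331.97 × 598.04) = 147.28 / 445.5686 ≈ 0.331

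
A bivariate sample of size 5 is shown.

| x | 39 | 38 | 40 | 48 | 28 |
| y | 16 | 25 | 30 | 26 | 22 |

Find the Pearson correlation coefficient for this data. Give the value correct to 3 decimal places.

n = 5, Σx = 193, Σy = 119, Σx² = 7653, Σy² = 2941, Σxy = 4638
nΣxy − ΣxΣy = 23190 − 22967 = 223
nΣx² − (Σx)² = 38265 − 37249 = 1016; nΣy² − (Σy)² = 14705 − 14161 = 544
r = 223 / √(1016 × 544) = 223 / 743.4406 ≈ 0.300

0.300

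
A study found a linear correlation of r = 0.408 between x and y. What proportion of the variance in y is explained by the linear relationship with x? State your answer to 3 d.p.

r² = (0.408)² = 0.166

0.166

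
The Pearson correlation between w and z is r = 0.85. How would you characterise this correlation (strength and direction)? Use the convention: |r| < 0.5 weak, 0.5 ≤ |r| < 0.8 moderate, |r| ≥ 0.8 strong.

r = 0.85 > 0 so the relationship is positive.
|r| = 0.85, which falls in the strong range.

strong positive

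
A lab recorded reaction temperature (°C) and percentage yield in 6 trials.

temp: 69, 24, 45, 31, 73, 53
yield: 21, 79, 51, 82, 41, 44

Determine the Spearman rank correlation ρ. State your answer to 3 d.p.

Rank temp: 5, 1, 3, 2, 6, 4
Rank yield: 1, 5, 4, 6, 2, 3
d = rank(temp) − rank(yield): 4, -4, -1, -4, 4, 1; Σd² = 66
ρ = 1 − 6Σd² / [n(n²−1)] = 1 − 6×66 / (6×35) = 1 − 396/210 ≈ -0.886

-0.886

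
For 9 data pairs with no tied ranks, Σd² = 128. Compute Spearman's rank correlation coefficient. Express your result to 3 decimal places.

ρ = 1 − 6Σd² / [n(n²−1)] = 1 − 6×128 / (9×80)
  = 1 − 768/720 = 1 − 1.0667 ≈ -0.067

-0.067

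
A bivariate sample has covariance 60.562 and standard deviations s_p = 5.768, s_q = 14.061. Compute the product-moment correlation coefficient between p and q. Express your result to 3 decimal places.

0.747

r = Cov(p,q) / (s_p · s_q) = 60.562 / (5.768 × 14.061)
  = 60.562 / 81.1038 ≈ 0.747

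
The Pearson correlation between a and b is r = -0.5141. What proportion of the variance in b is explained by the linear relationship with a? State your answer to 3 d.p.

r² = (-0.5141)² = 0.264

0.264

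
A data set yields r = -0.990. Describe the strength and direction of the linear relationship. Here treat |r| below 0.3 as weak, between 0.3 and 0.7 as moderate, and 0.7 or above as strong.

r = -0.990 < 0 so the relationship is negative.
|r| = 0.990, which falls in the strong range.

strong negative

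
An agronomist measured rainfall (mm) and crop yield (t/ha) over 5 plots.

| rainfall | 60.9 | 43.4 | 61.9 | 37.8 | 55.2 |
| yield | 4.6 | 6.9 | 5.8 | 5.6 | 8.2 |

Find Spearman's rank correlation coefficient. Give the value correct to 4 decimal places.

Rank rainfall: 4, 2, 5, 1, 3
Rank yield: 1, 4, 3, 2, 5
d = rank(rainfall) − rank(yield): 3, -2, 2, -1, -2; Σd² = 22
ρ = 1 − 6Σd² / [n(n²−1)] = 1 − 6×22 / (5×24) = 1 − 132/120 ≈ -0.1000

-0.1000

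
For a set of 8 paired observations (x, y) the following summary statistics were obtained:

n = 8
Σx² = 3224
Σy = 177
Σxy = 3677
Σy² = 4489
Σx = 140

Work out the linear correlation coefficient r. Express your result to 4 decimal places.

r = (nΣxy − ΣxΣy) / √[(nΣx² − (Σx)²)(nΣy² − (Σy)²)]
Numerator: 8×3677 − 140×177 = 4636
Denominator: √[(25792 − 19600)(35912 − 31329)] = √[6192 × 4583] = 5327.0945
r = 4636 / 5327.0945 ≈ 0.8703

0.8703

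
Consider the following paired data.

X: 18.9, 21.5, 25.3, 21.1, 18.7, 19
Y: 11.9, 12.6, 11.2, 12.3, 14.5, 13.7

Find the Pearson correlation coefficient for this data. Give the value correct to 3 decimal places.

-0.719

n = 6, ΣX = 124.5, ΣY = 76.2, ΣX² = 2615.45, ΣY² = 975.04, ΣXY = 1570.15
nΣXY − ΣXΣY = 9420.9 − 9486.9 = -66
nΣX² − (ΣX)² = 15692.7 − 15500.25 = 192.45; nΣY² − (ΣY)² = 5850.24 − 5806.44 = 43.8
r = -66 / √(192.45 × 43.8) = -66 / 91.8113 ≈ -0.719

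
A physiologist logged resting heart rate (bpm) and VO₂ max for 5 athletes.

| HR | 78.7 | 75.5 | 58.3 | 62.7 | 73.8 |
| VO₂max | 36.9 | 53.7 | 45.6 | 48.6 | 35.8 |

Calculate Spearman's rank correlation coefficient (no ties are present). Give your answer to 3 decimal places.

Rank HR: 5, 4, 1, 2, 3
Rank VO₂max: 2, 5, 3, 4, 1
d = rank(HR) − rank(VO₂max): 3, -1, -2, -2, 2; Σd² = 22
ρ = 1 − 6Σd² / [n(n²−1)] = 1 − 6×22 / (5×24) = 1 − 132/120 ≈ -0.100

-0.100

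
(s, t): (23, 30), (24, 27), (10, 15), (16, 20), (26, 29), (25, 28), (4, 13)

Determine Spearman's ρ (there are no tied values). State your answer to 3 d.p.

Rank s: 4, 5, 2, 3, 7, 6, 1
Rank t: 7, 4, 2, 3, 6, 5, 1
d = rank(s) − rank(t): -3, 1, 0, 0, 1, 1, 0; Σd² = 12
ρ = 1 − 6Σd² / [n(n²−1)] = 1 − 6×12 / (7×48) = 1 − 72/336 ≈ 0.786

0.786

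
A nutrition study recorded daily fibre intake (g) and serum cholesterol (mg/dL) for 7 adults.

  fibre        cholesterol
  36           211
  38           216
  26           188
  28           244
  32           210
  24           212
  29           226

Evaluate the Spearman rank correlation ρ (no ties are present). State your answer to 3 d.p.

Rank fibre: 6, 7, 2, 3, 5, 1, 4
Rank cholesterol: 3, 5, 1, 7, 2, 4, 6
d = rank(fibre) − rank(cholesterol): 3, 2, 1, -4, 3, -3, -2; Σd² = 52
ρ = 1 − 6Σd² / [n(n²−1)] = 1 − 6×52 / (7×48) = 1 − 312/336 ≈ 0.071

0.071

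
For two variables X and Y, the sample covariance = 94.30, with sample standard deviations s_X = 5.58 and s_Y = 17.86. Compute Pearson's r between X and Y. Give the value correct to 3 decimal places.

r = Cov(X,Y) / (s_X · s_Y) = 94.30 / (5.58 × 17.86)
  = 94.30 / 99.6588 ≈ 0.946

0.946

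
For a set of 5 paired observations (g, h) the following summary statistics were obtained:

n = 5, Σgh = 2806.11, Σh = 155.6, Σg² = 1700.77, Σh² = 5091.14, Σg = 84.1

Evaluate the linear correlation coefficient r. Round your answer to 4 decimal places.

r = (nΣgh − ΣgΣh) / √[(nΣg² − (Σg)²)(nΣh² − (Σh)²)]
Numerator: 5×2806.11 − 84.1×155.6 = 944.59
Denominator: √[(8503.85 − 7072.81)(25455.7 − 24211.36)] = √[1431.04 × 1244.34] = 1334.4288
r = 944.59 / 1334.4288 ≈ 0.7079

0.7079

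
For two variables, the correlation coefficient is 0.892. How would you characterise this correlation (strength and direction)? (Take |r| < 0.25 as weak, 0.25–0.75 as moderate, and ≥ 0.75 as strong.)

r = 0.892 > 0 so the relationship is positive.
|r| = 0.892, which falls in the strong range.

strong positive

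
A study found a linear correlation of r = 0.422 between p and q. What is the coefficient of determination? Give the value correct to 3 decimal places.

r² = (0.422)² = 0.178

0.178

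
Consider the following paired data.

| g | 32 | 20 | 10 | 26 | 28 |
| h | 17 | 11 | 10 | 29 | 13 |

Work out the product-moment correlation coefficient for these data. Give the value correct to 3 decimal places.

n = 5, Σg = 116, Σh = 80, Σg² = 2984, Σh² = 1520, Σgh = 1982
nΣgh − ΣgΣh = 9910 − 9280 = 630
nΣg² − (Σg)² = 14920 − 13456 = 1464; nΣh² − (Σh)² = 7600 − 6400 = 1200
r = 630 / √(1464 × 1200) = 630 / 1325.4433 ≈ 0.475

0.475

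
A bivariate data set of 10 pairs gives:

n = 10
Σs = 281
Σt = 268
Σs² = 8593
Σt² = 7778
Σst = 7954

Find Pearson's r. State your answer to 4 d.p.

0.6569

r = (nΣst − ΣsΣt) / √[(nΣs² − (Σs)²)(nΣt² − (Σt)²)]
Numerator: 10×7954 − 281×268 = 4232
Denominator: √[(85930 − 78961)(77780 − 71824)] = √[6969 × 5956] = 6442.6209
r = 4232 / 6442.6209 ≈ 0.6569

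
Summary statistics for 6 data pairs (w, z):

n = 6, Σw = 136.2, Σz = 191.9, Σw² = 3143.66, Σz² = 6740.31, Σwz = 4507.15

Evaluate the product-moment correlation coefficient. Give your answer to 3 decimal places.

0.854

r = (nΣwz − ΣwΣz) / √[(nΣw² − (Σw)²)(nΣz² − (Σz)²)]
Numerator: 6×4507.15 − 136.2×191.9 = 906.12
Denominator: √[(18861.96 − 18550.44)(40441.86 − 36825.61)] = √[311.52 × 3616.25] = 1061.3832
r = 906.12 / 1061.3832 ≈ 0.854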